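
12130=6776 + 5354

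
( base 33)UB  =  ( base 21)25e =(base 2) 1111101001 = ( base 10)1001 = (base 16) 3e9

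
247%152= 95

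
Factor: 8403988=2^2*2100997^1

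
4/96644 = 1/24161 = 0.00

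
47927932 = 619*77428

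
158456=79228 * 2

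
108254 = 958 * 113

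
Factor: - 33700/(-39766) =50/59 = 2^1 *5^2*59^(-1)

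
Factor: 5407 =5407^1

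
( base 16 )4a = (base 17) 46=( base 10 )74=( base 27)2K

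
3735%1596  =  543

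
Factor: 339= 3^1*113^1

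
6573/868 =939/124 = 7.57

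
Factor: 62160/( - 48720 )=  - 29^( - 1)*37^1 = - 37/29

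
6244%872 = 140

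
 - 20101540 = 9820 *( - 2047) 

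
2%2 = 0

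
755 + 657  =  1412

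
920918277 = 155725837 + 765192440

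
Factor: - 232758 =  - 2^1*3^2*67^1*193^1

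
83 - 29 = 54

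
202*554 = 111908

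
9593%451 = 122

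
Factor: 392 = 2^3* 7^2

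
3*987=2961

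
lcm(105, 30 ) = 210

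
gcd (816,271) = 1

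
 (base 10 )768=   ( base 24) 180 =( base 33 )n9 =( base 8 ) 1400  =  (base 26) 13E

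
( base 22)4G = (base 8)150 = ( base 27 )3N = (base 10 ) 104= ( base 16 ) 68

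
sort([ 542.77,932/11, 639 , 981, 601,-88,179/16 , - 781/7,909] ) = [ - 781/7, - 88,179/16,932/11,542.77,  601,639,909,981] 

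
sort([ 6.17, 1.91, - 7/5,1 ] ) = [ - 7/5,1, 1.91,  6.17] 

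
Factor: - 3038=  - 2^1*7^2*31^1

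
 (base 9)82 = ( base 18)42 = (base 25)2O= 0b1001010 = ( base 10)74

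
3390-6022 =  - 2632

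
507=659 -152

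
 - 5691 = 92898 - 98589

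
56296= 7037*8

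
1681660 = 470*3578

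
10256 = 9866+390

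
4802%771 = 176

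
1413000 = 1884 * 750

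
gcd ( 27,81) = 27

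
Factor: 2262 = 2^1*3^1*13^1 * 29^1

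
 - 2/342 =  - 1/171 = -  0.01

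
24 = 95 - 71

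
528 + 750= 1278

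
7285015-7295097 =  - 10082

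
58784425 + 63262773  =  122047198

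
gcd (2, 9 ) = 1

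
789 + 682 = 1471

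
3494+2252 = 5746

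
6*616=3696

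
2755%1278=199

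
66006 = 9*7334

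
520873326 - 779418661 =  - 258545335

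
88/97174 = 4/4417 =0.00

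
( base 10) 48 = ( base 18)2c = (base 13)39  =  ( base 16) 30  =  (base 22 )24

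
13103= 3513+9590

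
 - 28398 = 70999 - 99397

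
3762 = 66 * 57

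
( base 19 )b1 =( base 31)6O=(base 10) 210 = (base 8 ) 322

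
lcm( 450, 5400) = 5400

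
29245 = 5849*5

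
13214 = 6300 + 6914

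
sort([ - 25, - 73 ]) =[ - 73, - 25]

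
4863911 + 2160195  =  7024106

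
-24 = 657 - 681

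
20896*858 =17928768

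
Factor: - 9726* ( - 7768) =75551568 = 2^4*3^1 *971^1*1621^1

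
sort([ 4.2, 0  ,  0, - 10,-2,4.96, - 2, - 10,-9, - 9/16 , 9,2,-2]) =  [ - 10,-10, - 9,-2, - 2, - 2, - 9/16,  0,0, 2, 4.2 , 4.96,9]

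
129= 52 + 77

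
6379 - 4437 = 1942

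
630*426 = 268380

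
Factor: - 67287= - 3^1*11^1*2039^1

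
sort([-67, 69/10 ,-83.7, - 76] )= [  -  83.7,- 76,  -  67, 69/10 ]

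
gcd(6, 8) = 2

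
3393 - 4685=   -1292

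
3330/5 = 666= 666.00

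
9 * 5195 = 46755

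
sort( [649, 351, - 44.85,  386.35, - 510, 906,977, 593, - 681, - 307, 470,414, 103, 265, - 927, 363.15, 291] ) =[ - 927, - 681, - 510 ,-307, - 44.85,  103,265 , 291,351,363.15, 386.35, 414, 470,  593 , 649,906, 977] 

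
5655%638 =551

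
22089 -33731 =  - 11642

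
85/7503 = 85/7503 = 0.01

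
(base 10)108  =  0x6c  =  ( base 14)7a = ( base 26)44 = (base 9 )130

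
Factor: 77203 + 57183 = 2^1*7^1*29^1*331^1 = 134386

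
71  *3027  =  214917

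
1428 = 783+645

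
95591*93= 8889963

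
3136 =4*784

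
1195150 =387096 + 808054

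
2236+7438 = 9674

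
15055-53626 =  - 38571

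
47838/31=47838/31=1543.16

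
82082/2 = 41041 = 41041.00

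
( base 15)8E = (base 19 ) 71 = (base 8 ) 206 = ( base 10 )134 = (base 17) 7f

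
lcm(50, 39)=1950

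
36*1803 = 64908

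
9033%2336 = 2025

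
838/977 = 838/977= 0.86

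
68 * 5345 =363460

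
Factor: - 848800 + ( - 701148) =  - 1549948 = - 2^2 * 449^1  *863^1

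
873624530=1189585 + 872434945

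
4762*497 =2366714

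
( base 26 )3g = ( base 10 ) 94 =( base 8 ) 136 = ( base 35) 2O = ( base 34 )2q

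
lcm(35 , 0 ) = 0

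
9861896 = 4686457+5175439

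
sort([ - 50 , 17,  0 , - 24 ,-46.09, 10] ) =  [ - 50  , - 46.09 , - 24,0,  10, 17 ] 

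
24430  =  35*698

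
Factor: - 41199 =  -3^1*31^1*443^1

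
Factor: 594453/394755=198151/131585=5^( - 1 )*19^1*10429^1*26317^(-1)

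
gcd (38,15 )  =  1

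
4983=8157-3174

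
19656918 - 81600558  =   - 61943640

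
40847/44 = 928 + 15/44 = 928.34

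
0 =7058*0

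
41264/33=1250+14/33 = 1250.42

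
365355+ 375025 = 740380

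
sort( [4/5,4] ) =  [4/5 , 4] 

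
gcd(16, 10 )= 2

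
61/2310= 61/2310 = 0.03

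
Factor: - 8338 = -2^1*11^1*379^1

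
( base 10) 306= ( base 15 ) 156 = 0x132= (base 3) 102100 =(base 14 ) 17c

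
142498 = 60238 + 82260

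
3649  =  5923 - 2274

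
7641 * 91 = 695331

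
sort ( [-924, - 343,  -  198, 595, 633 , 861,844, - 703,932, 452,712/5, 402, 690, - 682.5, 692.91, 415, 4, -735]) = [ - 924,  -  735 ,  -  703, - 682.5, - 343,-198, 4,712/5,402, 415, 452,595,633,690,692.91 , 844, 861, 932]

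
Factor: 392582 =2^1*196291^1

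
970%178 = 80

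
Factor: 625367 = 625367^1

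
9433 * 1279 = 12064807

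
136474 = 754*181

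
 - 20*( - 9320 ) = 186400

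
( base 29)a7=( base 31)9I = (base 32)99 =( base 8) 451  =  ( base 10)297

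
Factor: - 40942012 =-2^2*10235503^1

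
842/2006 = 421/1003 =0.42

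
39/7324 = 39/7324 = 0.01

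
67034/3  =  67034/3 = 22344.67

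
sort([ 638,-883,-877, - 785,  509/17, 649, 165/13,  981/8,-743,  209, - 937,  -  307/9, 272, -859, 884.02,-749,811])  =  [ -937, - 883,-877, - 859,  -  785,-749,-743, - 307/9,165/13,509/17,  981/8, 209, 272,  638,649,811, 884.02]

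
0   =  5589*0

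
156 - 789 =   -  633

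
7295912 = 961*7592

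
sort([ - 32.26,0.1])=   [- 32.26,0.1]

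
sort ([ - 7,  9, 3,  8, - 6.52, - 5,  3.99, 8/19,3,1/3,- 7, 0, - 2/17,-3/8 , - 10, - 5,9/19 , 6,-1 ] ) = [ - 10,-7,- 7,-6.52,- 5, - 5 , - 1, - 3/8, - 2/17,0,1/3 , 8/19,  9/19, 3, 3,3.99 , 6,8,9]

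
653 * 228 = 148884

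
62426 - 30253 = 32173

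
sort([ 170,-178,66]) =[ - 178 , 66,170] 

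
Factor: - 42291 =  - 3^2*37^1 * 127^1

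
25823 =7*3689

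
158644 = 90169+68475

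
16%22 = 16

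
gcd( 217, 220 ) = 1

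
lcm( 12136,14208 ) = 582528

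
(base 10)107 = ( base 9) 128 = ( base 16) 6B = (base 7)212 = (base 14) 79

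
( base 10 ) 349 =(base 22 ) fj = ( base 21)gd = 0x15d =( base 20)h9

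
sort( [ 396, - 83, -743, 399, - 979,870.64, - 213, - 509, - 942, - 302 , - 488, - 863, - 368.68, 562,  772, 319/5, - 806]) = [ - 979, - 942 , - 863, - 806 , - 743, - 509, - 488,-368.68,-302 , -213, - 83,319/5,396,399,562, 772, 870.64 ] 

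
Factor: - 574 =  - 2^1*7^1*41^1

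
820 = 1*820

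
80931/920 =87+891/920 = 87.97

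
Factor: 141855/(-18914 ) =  - 2^( - 1)*3^1 * 5^1  =  -  15/2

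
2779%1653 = 1126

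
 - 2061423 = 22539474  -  24600897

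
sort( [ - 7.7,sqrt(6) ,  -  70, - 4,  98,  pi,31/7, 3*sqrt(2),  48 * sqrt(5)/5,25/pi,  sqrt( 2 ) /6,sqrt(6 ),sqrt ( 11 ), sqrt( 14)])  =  [ - 70, - 7.7,-4,sqrt( 2)/6,  sqrt(6 ),sqrt(6),pi, sqrt( 11 ),  sqrt ( 14),  3 * sqrt( 2) , 31/7 , 25/pi,48*sqrt (5 ) /5, 98]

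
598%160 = 118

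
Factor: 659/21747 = 3^(-1) *11^(-1) = 1/33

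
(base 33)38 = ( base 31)3e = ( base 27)3Q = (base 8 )153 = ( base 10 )107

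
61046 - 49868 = 11178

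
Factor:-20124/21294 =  - 86/91 = - 2^1*7^ ( - 1)*13^( - 1 )*43^1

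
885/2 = 442 +1/2 = 442.50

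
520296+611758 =1132054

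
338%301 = 37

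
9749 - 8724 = 1025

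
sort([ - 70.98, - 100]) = [ -100, - 70.98] 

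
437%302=135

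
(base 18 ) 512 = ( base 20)420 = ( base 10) 1640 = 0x668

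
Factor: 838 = 2^1 * 419^1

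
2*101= 202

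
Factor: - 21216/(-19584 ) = 2^( - 2) *3^( - 1)*13^1 = 13/12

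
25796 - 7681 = 18115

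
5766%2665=436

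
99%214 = 99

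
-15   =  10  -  25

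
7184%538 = 190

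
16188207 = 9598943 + 6589264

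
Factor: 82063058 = 2^1*7^1*11^1*41^2*317^1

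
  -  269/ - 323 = 269/323 = 0.83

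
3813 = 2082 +1731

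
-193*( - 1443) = 278499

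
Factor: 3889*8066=2^1*37^1*109^1*3889^1 = 31368674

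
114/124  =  57/62  =  0.92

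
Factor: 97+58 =5^1*31^1 = 155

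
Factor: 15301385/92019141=3^ (- 2)*5^1*11^1 * 278207^1*10224349^(-1)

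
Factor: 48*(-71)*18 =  - 61344= - 2^5* 3^3*71^1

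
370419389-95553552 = 274865837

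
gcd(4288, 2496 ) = 64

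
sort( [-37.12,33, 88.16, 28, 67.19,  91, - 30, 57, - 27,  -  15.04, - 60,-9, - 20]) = [ - 60, - 37.12, - 30, - 27, - 20, - 15.04, - 9,28,33  ,  57, 67.19,88.16,91]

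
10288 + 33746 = 44034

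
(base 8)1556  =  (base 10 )878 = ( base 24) 1ce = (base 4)31232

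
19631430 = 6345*3094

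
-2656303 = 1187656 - 3843959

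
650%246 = 158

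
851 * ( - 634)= - 539534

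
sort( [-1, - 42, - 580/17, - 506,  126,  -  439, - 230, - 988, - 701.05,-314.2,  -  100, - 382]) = [- 988, - 701.05,  -  506,-439,-382, - 314.2,-230,-100,  -  42,-580/17,-1 , 126]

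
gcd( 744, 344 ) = 8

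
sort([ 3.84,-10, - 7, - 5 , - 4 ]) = [ - 10, - 7, - 5, - 4, 3.84]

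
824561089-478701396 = 345859693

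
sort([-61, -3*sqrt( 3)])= [ - 61, - 3*sqrt( 3)]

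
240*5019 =1204560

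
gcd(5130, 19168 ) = 2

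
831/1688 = 831/1688 = 0.49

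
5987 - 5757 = 230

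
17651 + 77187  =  94838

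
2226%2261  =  2226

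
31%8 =7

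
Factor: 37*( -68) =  - 2516 = - 2^2 * 17^1*37^1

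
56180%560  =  180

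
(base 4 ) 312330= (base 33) 37i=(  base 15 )1096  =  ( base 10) 3516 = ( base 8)6674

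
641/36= 17 + 29/36  =  17.81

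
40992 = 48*854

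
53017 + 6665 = 59682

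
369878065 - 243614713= 126263352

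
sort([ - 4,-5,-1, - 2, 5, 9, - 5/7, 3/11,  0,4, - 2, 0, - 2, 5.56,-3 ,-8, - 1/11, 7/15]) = [-8,-5, - 4,-3, - 2,-2,-2, - 1, - 5/7,-1/11, 0 , 0, 3/11, 7/15, 4,  5, 5.56, 9 ] 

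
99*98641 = 9765459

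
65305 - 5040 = 60265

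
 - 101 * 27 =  - 2727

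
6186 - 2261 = 3925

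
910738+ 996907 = 1907645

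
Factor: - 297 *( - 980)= 2^2*3^3*5^1*7^2*11^1 = 291060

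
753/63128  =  753/63128  =  0.01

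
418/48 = 8+17/24 = 8.71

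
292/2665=292/2665 = 0.11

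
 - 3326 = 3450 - 6776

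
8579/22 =8579/22 =389.95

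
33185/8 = 33185/8 = 4148.12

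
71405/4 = 17851 + 1/4 = 17851.25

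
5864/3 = 5864/3  =  1954.67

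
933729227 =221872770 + 711856457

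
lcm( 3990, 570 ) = 3990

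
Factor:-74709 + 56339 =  - 2^1 * 5^1*11^1*167^1 = - 18370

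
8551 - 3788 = 4763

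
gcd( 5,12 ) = 1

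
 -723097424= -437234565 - 285862859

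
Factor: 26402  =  2^1*43^1 *307^1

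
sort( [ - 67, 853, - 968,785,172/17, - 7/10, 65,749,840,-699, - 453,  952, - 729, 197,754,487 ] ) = [  -  968, - 729,-699, - 453, - 67, -7/10,172/17, 65,197,487, 749, 754, 785,840,853,952 ]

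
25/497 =25/497 = 0.05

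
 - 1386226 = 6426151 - 7812377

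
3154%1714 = 1440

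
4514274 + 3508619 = 8022893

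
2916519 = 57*51167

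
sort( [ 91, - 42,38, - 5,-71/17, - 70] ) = [-70,-42 , - 5,-71/17, 38,91 ]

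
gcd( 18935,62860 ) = 35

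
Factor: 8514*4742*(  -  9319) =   -  376239602772 = - 2^2*3^2*11^1*43^1*2371^1*9319^1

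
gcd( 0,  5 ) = 5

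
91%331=91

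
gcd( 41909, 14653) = 1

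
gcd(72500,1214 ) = 2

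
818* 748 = 611864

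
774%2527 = 774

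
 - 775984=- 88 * 8818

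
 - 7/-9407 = 7/9407 = 0.00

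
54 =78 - 24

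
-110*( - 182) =20020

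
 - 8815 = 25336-34151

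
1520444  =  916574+603870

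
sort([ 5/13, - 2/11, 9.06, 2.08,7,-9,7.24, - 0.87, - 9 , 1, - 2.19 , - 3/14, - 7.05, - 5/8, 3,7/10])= [ - 9, - 9, - 7.05, - 2.19, - 0.87, - 5/8 , - 3/14, -2/11, 5/13,  7/10,1, 2.08, 3, 7, 7.24, 9.06 ]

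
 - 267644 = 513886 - 781530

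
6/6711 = 2/2237 = 0.00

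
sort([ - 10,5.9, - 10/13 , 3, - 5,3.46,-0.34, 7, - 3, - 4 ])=[ - 10, - 5, - 4,-3, - 10/13,-0.34,3, 3.46, 5.9 , 7] 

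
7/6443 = 7/6443  =  0.00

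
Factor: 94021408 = 2^5*13^1*226013^1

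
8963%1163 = 822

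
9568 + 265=9833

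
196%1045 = 196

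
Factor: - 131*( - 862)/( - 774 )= - 3^( - 2)*43^(  -  1)*131^1*431^1  =  - 56461/387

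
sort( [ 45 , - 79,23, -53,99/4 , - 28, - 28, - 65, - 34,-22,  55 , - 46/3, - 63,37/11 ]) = [ - 79 , - 65, - 63,-53, - 34,  -  28, - 28, - 22, - 46/3, 37/11,23, 99/4, 45 , 55 ] 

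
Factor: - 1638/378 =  - 3^( - 1 )*13^1= - 13/3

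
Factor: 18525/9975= 13/7 = 7^( - 1 )*13^1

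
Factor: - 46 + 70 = 2^3 *3^1 = 24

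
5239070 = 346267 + 4892803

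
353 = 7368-7015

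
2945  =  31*95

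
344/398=172/199 = 0.86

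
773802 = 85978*9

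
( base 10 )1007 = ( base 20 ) 2a7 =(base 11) 836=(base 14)51d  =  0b1111101111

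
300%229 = 71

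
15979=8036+7943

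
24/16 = 3/2 = 1.50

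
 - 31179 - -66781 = 35602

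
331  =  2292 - 1961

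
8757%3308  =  2141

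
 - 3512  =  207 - 3719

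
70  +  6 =76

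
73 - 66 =7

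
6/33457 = 6/33457 = 0.00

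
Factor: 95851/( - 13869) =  - 3^( - 2)*7^1 * 23^ ( - 1) *67^( - 1 )*13693^1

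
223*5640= 1257720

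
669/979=669/979  =  0.68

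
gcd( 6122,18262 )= 2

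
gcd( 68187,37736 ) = 1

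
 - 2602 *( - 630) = 1639260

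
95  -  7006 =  - 6911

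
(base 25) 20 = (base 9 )55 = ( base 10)50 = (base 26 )1o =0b110010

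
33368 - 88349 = -54981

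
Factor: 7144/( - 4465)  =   - 2^3*5^( - 1)=- 8/5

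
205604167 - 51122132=154482035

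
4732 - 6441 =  - 1709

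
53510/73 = 53510/73  =  733.01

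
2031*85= 172635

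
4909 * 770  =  3779930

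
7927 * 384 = 3043968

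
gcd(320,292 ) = 4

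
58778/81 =725 + 53/81  =  725.65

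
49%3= 1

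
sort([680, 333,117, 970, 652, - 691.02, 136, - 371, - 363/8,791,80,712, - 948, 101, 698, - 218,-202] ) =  [ - 948, - 691.02, - 371, - 218, - 202, - 363/8,80 , 101,117, 136,333,652, 680 , 698,  712 , 791, 970 ] 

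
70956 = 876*81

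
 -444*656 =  -291264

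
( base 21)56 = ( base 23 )4J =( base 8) 157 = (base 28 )3R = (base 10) 111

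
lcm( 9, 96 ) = 288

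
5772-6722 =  - 950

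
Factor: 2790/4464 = 5/8 = 2^( - 3) * 5^1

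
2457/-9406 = -1  +  6949/9406 = - 0.26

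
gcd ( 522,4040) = 2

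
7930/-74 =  - 3965/37 =- 107.16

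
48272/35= 6896/5 = 1379.20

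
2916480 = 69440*42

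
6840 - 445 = 6395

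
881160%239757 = 161889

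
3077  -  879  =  2198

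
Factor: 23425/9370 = 2^(-1)*5^1 = 5/2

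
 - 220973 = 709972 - 930945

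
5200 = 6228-1028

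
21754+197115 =218869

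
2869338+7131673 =10001011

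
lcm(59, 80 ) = 4720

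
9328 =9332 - 4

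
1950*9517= 18558150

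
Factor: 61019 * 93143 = 5683492717 = 7^1 * 17^1*23^1*379^1*5479^1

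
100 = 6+94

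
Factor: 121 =11^2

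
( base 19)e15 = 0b1001111010110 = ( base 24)8JE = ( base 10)5078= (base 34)4dc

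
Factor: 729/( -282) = -243/94 = - 2^(-1)*3^5*47^( - 1 )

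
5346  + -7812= - 2466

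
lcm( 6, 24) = 24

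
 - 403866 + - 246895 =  - 650761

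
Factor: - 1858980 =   -  2^2*3^1*5^1 * 30983^1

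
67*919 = 61573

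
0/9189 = 0=0.00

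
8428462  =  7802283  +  626179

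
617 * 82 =50594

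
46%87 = 46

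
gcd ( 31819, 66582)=1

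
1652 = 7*236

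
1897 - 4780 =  - 2883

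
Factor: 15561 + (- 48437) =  - 2^2*8219^1 = -32876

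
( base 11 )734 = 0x374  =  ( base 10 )884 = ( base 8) 1564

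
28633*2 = 57266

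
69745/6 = 69745/6 = 11624.17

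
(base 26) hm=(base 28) gg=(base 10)464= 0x1d0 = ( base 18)17E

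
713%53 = 24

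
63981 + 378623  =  442604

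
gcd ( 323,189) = 1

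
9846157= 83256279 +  - 73410122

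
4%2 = 0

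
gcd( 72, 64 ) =8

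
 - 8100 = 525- 8625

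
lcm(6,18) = 18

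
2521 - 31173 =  - 28652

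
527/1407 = 527/1407 = 0.37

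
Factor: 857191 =17^1 * 50423^1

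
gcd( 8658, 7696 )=962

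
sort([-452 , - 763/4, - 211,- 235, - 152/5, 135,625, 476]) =[ - 452,  -  235, - 211, - 763/4, - 152/5,135,476, 625]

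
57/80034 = 19/26678 = 0.00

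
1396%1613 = 1396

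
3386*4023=13621878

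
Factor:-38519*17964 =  - 691955316= - 2^2*3^2 * 13^1*499^1 * 2963^1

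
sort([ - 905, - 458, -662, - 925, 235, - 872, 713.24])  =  [ - 925, - 905, - 872, - 662,-458,235 , 713.24]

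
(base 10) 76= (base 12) 64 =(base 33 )2A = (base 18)44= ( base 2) 1001100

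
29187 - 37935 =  - 8748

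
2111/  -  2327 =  - 1 + 216/2327= - 0.91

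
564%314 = 250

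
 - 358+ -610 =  -968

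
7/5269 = 7/5269=0.00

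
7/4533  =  7/4533 = 0.00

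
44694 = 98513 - 53819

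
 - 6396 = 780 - 7176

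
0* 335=0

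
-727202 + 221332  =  -505870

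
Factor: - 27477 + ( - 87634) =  - 115111 = - 43^1*2677^1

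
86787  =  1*86787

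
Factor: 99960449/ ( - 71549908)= - 2^( - 2)*67^1*239^( -1 )*74843^(  -  1)*1491947^1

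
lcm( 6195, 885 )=6195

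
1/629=1/629 = 0.00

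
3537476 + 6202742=9740218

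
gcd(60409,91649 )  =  1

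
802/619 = 1 + 183/619 = 1.30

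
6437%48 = 5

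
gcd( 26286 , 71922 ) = 6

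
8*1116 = 8928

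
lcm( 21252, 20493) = 573804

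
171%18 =9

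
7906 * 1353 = 10696818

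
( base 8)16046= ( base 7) 30003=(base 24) cc6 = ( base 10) 7206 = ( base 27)9no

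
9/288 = 1/32= 0.03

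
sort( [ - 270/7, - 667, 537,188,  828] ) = [ - 667 ,  -  270/7 , 188 , 537, 828]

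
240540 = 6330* 38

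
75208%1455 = 1003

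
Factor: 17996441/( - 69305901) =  - 3^(- 1 ) * 7^(-1) * 19^( - 1)*47^1*71^1* 5393^1*173699^(-1 )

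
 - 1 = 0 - 1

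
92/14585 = 92/14585 = 0.01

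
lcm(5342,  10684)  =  10684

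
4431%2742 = 1689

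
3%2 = 1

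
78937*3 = 236811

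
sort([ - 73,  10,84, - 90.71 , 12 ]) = [ - 90.71, - 73,10,12, 84]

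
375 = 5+370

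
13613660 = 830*16402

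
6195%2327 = 1541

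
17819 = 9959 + 7860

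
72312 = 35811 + 36501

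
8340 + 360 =8700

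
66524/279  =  238 + 122/279 = 238.44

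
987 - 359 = 628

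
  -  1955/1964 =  - 1 + 9/1964 = - 1.00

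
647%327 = 320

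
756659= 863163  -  106504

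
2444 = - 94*( - 26)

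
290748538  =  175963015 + 114785523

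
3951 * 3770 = 14895270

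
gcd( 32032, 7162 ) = 2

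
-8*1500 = -12000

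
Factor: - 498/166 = - 3 = - 3^1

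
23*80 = 1840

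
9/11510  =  9/11510 = 0.00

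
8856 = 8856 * 1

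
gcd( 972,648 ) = 324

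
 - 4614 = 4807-9421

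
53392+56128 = 109520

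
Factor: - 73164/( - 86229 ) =2^2*3^( - 1)*7^1*11^ ( - 1 )=28/33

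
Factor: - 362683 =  - 97^1*3739^1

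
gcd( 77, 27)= 1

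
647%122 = 37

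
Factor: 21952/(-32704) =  - 49/73 = -  7^2*73^( - 1)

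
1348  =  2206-858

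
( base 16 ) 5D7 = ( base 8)2727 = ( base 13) 8B0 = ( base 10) 1495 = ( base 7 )4234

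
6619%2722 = 1175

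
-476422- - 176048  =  -300374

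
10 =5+5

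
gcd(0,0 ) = 0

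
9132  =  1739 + 7393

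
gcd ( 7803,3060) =153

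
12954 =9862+3092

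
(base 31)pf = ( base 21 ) 1gd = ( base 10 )790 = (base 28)106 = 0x316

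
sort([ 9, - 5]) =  [- 5,9 ]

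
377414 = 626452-249038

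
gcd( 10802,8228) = 22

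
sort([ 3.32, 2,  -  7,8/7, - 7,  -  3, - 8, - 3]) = [  -  8, -7,-7, - 3, -3, 8/7,  2,3.32 ] 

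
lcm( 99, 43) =4257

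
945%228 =33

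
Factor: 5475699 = 3^2*608411^1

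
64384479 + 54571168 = 118955647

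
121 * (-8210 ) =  - 993410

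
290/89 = 290/89 = 3.26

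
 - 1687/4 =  - 1687/4 = - 421.75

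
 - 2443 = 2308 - 4751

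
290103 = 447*649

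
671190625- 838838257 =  - 167647632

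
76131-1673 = 74458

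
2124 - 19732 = -17608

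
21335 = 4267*5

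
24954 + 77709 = 102663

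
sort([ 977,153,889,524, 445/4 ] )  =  [445/4,153, 524,889,977] 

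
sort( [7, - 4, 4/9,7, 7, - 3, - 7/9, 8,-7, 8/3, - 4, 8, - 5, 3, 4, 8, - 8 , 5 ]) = [ - 8 ,-7, - 5 , - 4, - 4, - 3, - 7/9, 4/9, 8/3, 3, 4, 5, 7,  7, 7,8, 8,8 ] 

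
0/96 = 0 = 0.00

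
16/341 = 16/341 =0.05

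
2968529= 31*95759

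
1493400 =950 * 1572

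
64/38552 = 8/4819 = 0.00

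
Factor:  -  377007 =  - 3^1*125669^1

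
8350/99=8350/99 = 84.34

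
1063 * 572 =608036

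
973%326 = 321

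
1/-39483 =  - 1/39483 = - 0.00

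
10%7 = 3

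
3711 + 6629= 10340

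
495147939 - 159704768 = 335443171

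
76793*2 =153586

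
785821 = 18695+767126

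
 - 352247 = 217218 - 569465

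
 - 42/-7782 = 7/1297 = 0.01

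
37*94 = 3478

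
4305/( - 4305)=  - 1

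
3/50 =3/50 =0.06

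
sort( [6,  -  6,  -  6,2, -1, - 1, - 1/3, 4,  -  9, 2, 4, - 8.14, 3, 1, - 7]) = [ - 9,-8.14,  -  7, - 6, - 6, - 1, -1,  -  1/3, 1,2, 2,  3, 4, 4, 6]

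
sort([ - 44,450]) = [-44 , 450 ]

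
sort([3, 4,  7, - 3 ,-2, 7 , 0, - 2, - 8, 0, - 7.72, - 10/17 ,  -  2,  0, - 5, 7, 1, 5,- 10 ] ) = [-10, - 8 , - 7.72, - 5, - 3,-2, - 2  , - 2, - 10/17, 0,0, 0, 1,  3 , 4,5,7,7, 7 ] 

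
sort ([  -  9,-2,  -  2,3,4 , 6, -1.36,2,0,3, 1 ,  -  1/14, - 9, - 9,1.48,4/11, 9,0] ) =[ - 9, - 9, - 9, - 2, - 2,-1.36, - 1/14,  0 , 0, 4/11, 1,1.48, 2,3,3,4,6, 9]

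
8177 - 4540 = 3637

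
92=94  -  2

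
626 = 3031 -2405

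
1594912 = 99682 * 16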